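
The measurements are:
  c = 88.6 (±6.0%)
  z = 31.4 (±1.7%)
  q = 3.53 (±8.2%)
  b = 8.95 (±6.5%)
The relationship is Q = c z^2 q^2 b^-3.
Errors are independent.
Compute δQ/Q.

0.264

Relative error in a monomial: (δQ/Q)² = Σ (nᵢ · δxᵢ/xᵢ)².
  (1·δc/c)² = (1×0.0600)² = 0.00360;  (2·δz/z)² = (2×0.0170)² = 0.00116;  (2·δq/q)² = (2×0.0820)² = 0.0269;  (-3·δb/b)² = (-3×0.0650)² = 0.0380
δQ/Q = √(0.0697) = 0.264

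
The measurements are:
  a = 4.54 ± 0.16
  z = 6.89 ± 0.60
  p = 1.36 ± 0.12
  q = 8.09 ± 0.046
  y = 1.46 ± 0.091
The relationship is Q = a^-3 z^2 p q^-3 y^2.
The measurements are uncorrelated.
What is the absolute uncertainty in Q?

Q is a product of powers, so relative uncertainties combine in quadrature:
  (-3·δa/a)² = (-3×0.0352)² = 0.0112;  (2·δz/z)² = (2×0.0871)² = 0.0303;  (1·δp/p)² = (1×0.0882)² = 0.00779;  (-3·δq/q)² = (-3×0.00569)² = 0.000291;  (2·δy/y)² = (2×0.0623)² = 0.0155
δQ/Q = √(0.0651) = 0.255
Q = 0.00278, so δQ = 0.255 × 0.00278 = 0.000709.

0.000709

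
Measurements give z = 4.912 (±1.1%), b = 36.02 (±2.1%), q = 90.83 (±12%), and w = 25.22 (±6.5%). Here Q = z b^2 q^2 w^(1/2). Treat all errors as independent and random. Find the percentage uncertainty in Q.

Since Q is a product/quotient, work with relative uncertainties:
  (1·δz/z)² = (1×0.0110)² = 0.000121;  (2·δb/b)² = (2×0.0210)² = 0.00176;  (2·δq/q)² = (2×0.120)² = 0.0576;  (½·δw/w)² = (0.5×0.0650)² = 0.00106
δQ/Q = √(0.0605) = 0.246

24.6%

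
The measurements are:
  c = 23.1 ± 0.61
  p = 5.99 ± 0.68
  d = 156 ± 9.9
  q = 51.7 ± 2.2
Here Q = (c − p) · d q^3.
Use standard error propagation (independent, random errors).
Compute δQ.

Let u = c − p = 17.1. δu = √(δc² + δp²) = √(0.372 + 0.462) = 0.914, so δu/u = 0.0534.
Q is then a monomial in u, d, q:
δQ/Q = √((δu/u)² + (1·δd/d)² + (3·δq/q)²) = √(0.00285 + 0.00403 + 0.0163) = 0.152
Q = 3.69e+08, so δQ = 0.152 × 3.69e+08 = 5.62e+07.

5.62e+07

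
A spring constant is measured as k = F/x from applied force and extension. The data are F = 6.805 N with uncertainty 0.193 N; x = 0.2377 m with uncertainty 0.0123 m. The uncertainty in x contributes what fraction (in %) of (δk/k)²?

(δk/k)² = (1·δF/F)² + (-1·δx/x)²
  F term: (1×0.0284)² = 0.000804
  x term: (-1×0.0517)² = 0.00268
Total = 0.00348. Share from x = 0.00268/0.00348 = 0.769.

76.9%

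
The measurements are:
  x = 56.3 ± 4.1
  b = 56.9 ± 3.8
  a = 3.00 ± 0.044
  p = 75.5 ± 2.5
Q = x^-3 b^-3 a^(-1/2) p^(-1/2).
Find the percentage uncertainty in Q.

Q is a product of powers, so relative uncertainties combine in quadrature:
  (-3·δx/x)² = (-3×0.0728)² = 0.0477;  (-3·δb/b)² = (-3×0.0668)² = 0.0401;  (−½·δa/a)² = (-0.5×0.0147)² = 5.38e-05;  (−½·δp/p)² = (-0.5×0.0331)² = 0.000274
δQ/Q = √(0.0882) = 0.297

29.7%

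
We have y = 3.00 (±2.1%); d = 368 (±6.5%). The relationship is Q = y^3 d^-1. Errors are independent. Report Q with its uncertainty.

Q is a product of powers, so relative uncertainties combine in quadrature:
  (3·δy/y)² = (3×0.0210)² = 0.00397;  (-1·δd/d)² = (-1×0.0650)² = 0.00423
δQ/Q = √(0.00819) = 0.0905
Q = 0.0734, so δQ = 0.0905 × 0.0734 = 0.00664.

0.0734 ± 0.00664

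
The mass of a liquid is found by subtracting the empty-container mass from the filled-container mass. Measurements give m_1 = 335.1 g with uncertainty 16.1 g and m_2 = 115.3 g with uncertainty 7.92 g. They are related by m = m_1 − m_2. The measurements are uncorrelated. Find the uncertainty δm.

17.9 g

Each term contributes (cᵢ δxᵢ)² to (δm)²:
  (δm_1)² = 259;  (δm_2)² = 62.7
δm = √(322) = 17.9 g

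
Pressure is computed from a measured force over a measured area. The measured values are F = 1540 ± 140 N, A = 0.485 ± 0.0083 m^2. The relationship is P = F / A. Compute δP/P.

P is a product of powers, so relative uncertainties combine in quadrature:
  (1·δF/F)² = (1×0.0909)² = 0.00826;  (-1·δA/A)² = (-1×0.0171)² = 0.000293
δP/P = √(0.00856) = 0.0925

0.0925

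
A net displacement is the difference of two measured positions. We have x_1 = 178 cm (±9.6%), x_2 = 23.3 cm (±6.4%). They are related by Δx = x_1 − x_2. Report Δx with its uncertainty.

Each term contributes (cᵢ δxᵢ)² to (δΔx)²:
  (δx_1)² = 292;  (δx_2)² = 2.22
δΔx = √(294) = 17.2 cm
Δx = 155 cm.

155 ± 17.2 cm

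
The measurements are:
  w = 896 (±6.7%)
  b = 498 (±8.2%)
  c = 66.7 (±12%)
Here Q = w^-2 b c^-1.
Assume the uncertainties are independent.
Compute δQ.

Relative error in a monomial: (δQ/Q)² = Σ (nᵢ · δxᵢ/xᵢ)².
  (-2·δw/w)² = (-2×0.0670)² = 0.0180;  (1·δb/b)² = (1×0.0820)² = 0.00672;  (-1·δc/c)² = (-1×0.120)² = 0.0144
δQ/Q = √(0.0391) = 0.198
Q = 9.3e-06, so δQ = 0.198 × 9.3e-06 = 1.84e-06.

1.84e-06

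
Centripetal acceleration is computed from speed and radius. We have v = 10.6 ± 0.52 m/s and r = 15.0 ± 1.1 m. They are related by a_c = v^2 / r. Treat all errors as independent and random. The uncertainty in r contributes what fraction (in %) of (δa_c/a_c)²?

(δa_c/a_c)² = (2·δv/v)² + (-1·δr/r)²
  v term: (2×0.0491)² = 0.00963
  r term: (-1×0.0733)² = 0.00538
Total = 0.0150. Share from r = 0.00538/0.0150 = 0.358.

35.8%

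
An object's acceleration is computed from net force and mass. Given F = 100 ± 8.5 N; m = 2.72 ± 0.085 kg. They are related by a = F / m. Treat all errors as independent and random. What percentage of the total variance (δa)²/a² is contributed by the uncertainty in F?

88.1%

(δa/a)² = (1·δF/F)² + (-1·δm/m)²
  F term: (1×0.0850)² = 0.00723
  m term: (-1×0.0312)² = 0.000977
Total = 0.00820. Share from F = 0.00723/0.00820 = 0.881.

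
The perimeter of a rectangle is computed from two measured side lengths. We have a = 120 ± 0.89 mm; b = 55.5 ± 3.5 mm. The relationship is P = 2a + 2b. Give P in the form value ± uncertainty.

351 ± 7.22 mm

Absolute uncertainties add in quadrature for a linear combination:
  (2·δa)² = 3.17;  (2·δb)² = 49.0
δP = √(52.2) = 7.22 mm
P = 351 mm.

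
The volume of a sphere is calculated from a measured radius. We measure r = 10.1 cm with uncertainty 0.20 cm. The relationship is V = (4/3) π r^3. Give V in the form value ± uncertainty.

4320 ± 256 cm^3

Since V is a product/quotient, work with relative uncertainties:
  (3·δr/r)² = (3×0.0198)² = 0.00353
δV/V = √(0.00353) = 0.0594
V = 4320 cm^3, so δV = 0.0594 × 4320 = 256 cm^3.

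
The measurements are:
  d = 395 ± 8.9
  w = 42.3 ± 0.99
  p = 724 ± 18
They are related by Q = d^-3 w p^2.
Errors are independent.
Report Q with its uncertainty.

Each factor contributes (exponent × relative error)² to (δQ/Q)²:
  (-3·δd/d)² = (-3×0.0225)² = 0.00457;  (1·δw/w)² = (1×0.0234)² = 0.000548;  (2·δp/p)² = (2×0.0249)² = 0.00247
δQ/Q = √(0.00759) = 0.0871
Q = 0.360, so δQ = 0.0871 × 0.360 = 0.0313.

0.360 ± 0.0313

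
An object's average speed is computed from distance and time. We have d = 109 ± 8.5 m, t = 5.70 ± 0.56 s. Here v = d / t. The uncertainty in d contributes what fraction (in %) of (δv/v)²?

(δv/v)² = (1·δd/d)² + (-1·δt/t)²
  d term: (1×0.0780)² = 0.00608
  t term: (-1×0.0982)² = 0.00965
Total = 0.0157. Share from d = 0.00608/0.0157 = 0.387.

38.7%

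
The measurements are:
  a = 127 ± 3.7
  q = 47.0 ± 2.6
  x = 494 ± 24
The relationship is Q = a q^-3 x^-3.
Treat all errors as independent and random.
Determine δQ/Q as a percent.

Since Q is a product/quotient, work with relative uncertainties:
  (1·δa/a)² = (1×0.0291)² = 0.000849;  (-3·δq/q)² = (-3×0.0553)² = 0.0275;  (-3·δx/x)² = (-3×0.0486)² = 0.0212
δQ/Q = √(0.0496) = 0.223

22.3%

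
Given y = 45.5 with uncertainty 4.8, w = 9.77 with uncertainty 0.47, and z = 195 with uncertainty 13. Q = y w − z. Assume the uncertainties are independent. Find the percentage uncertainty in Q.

21.3%

Let p = y·w = 445. δp/p = √((1·δy/y)² + (1·δw/w)²) = √(0.0111 + 0.00231) = 0.116, so δp = 51.5.
Q = p − z: δQ = √(δp² + δz²) = √(2660 + 169) = 53.2
Q = 250, so δQ/Q = 53.2/250 = 0.213.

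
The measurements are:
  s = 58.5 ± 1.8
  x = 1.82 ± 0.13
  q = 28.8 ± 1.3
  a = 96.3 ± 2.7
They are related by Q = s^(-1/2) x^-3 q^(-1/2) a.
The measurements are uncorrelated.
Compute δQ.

Relative error in a monomial: (δQ/Q)² = Σ (nᵢ · δxᵢ/xᵢ)².
  (−½·δs/s)² = (-0.5×0.0308)² = 0.000237;  (-3·δx/x)² = (-3×0.0714)² = 0.0459;  (−½·δq/q)² = (-0.5×0.0451)² = 0.000509;  (1·δa/a)² = (1×0.0280)² = 0.000786
δQ/Q = √(0.0475) = 0.218
Q = 0.389, so δQ = 0.218 × 0.389 = 0.0848.

0.0848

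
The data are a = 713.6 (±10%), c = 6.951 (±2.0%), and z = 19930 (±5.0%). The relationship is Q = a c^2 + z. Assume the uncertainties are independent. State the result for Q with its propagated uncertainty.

Let p = a·c^2 = 34480. δp/p = √((1·δa/a)² + (2·δc/c)²) = √(0.0100 + 0.00160) = 0.108, so δp = 3710.
Q = p + z: δQ = √(δp² + δz²) = √(1.38e+07 + 9.93e+05) = 3840
Q = 54410.

54410 ± 3840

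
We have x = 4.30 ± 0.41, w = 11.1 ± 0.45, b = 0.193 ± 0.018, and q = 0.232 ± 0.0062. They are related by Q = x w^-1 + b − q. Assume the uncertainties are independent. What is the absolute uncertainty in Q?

0.0444

Let p = x·w^-1 = 0.387. δp/p = √((1·δx/x)² + (-1·δw/w)²) = √(0.00909 + 0.00164) = 0.104, so δp = 0.0401.
Q = p + b − q: δQ = √(δp² + δb² + δq²) = √(0.00161 + 0.000324 + 3.84e-05) = 0.0444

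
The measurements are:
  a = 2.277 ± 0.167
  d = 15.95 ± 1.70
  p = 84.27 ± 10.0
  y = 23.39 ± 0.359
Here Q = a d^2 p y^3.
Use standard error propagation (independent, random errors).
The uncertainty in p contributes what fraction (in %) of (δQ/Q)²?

21.0%

(δQ/Q)² = (1·δa/a)² + (2·δd/d)² + (1·δp/p)² + (3·δy/y)²
  a term: (1×0.0733)² = 0.00538
  d term: (2×0.107)² = 0.0454
  p term: (1×0.119)² = 0.0141
  y term: (3×0.0153)² = 0.00212
Total = 0.0670. Share from p = 0.0141/0.0670 = 0.210.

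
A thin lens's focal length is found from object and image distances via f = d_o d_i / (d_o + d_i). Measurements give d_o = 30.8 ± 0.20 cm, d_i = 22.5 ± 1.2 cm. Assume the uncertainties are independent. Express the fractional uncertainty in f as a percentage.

3.09%

∂f/∂d_o = (d_i/(d_o+d_i))² = 0.178;  ∂f/∂d_i = (d_o/(d_o+d_i))² = 0.334
δf = √((∂f/∂d_o · δd_o)² + (∂f/∂d_i · δd_i)²) = √(0.00127 + 0.161) = 0.402 cm
f = 13.0 cm, so δf/f = 0.402/13.0 = 0.0309.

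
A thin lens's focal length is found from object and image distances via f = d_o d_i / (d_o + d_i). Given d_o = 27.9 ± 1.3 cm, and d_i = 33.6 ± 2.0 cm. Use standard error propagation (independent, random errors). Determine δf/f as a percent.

3.71%

∂f/∂d_o = (d_i/(d_o+d_i))² = 0.298;  ∂f/∂d_i = (d_o/(d_o+d_i))² = 0.206
δf = √((∂f/∂d_o · δd_o)² + (∂f/∂d_i · δd_i)²) = √(0.151 + 0.169) = 0.566 cm
f = 15.2 cm, so δf/f = 0.566/15.2 = 0.0371.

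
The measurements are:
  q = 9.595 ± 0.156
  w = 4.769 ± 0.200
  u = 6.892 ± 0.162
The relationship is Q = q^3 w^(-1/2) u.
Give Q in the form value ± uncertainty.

2788 ± 162

Relative error in a monomial: (δQ/Q)² = Σ (nᵢ · δxᵢ/xᵢ)².
  (3·δq/q)² = (3×0.0163)² = 0.00238;  (−½·δw/w)² = (-0.5×0.0419)² = 0.000440;  (1·δu/u)² = (1×0.0235)² = 0.000553
δQ/Q = √(0.00337) = 0.0581
Q = 2788, so δQ = 0.0581 × 2788 = 162.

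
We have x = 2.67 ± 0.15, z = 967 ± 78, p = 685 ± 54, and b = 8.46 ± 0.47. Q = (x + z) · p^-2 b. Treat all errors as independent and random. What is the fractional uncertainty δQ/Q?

0.186

Let u = x + z = 970. δu = √(δx² + δz²) = √(0.0225 + 6080) = 78.0, so δu/u = 0.0804.
Q is then a monomial in u, p, b:
δQ/Q = √((δu/u)² + (-2·δp/p)² + (1·δb/b)²) = √(0.00647 + 0.0249 + 0.00309) = 0.186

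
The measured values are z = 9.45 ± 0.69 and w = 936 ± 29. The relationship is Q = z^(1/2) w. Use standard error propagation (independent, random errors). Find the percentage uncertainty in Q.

For a monomial Q ∝ z^(1/2), w, fractional errors add in quadrature:
  (½·δz/z)² = (0.5×0.0730)² = 0.00133;  (1·δw/w)² = (1×0.0310)² = 0.000960
δQ/Q = √(0.00229) = 0.0479

4.79%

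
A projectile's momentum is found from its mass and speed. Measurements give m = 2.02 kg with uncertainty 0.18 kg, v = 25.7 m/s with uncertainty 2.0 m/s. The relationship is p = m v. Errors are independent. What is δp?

6.14 kg·m/s

Since p is a product/quotient, work with relative uncertainties:
  (1·δm/m)² = (1×0.0891)² = 0.00794;  (1·δv/v)² = (1×0.0778)² = 0.00606
δp/p = √(0.0140) = 0.118
p = 51.9 kg·m/s, so δp = 0.118 × 51.9 = 6.14 kg·m/s.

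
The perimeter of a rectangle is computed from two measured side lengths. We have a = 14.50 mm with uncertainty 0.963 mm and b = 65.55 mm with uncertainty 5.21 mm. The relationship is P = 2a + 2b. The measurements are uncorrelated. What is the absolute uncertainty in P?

For a sum/difference, combine absolute errors in quadrature:
  (2·δa)² = 3.71;  (2·δb)² = 109
δP = √(112) = 10.6 mm

10.6 mm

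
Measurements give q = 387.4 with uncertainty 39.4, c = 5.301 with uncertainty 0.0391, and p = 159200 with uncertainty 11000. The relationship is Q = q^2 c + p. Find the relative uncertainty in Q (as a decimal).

Let w = q^2·c = 795600. δw/w = √((2·δq/q)² + (1·δc/c)²) = √(0.0414 + 5.44e-05) = 0.204, so δw = 1.62e+05.
Q = w + p: δQ = √(δw² + δp²) = √(2.62e+10 + 1.21e+08) = 1.62e+05
Q = 954800, so δQ/Q = 1.62e+05/954800 = 0.170.

0.170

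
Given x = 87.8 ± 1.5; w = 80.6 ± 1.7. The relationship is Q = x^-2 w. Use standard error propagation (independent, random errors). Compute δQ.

Since Q is a product/quotient, work with relative uncertainties:
  (-2·δx/x)² = (-2×0.0171)² = 0.00117;  (1·δw/w)² = (1×0.0211)² = 0.000445
δQ/Q = √(0.00161) = 0.0402
Q = 0.0105, so δQ = 0.0402 × 0.0105 = 0.000420.

0.000420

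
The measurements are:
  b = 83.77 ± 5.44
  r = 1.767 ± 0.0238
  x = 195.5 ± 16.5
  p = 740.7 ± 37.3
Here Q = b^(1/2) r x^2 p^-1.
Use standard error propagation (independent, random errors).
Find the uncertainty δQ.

Relative error in a monomial: (δQ/Q)² = Σ (nᵢ · δxᵢ/xᵢ)².
  (½·δb/b)² = (0.5×0.0649)² = 0.00105;  (1·δr/r)² = (1×0.0135)² = 0.000181;  (2·δx/x)² = (2×0.0844)² = 0.0285;  (-1·δp/p)² = (-1×0.0504)² = 0.00254
δQ/Q = √(0.0323) = 0.180
Q = 834.5, so δQ = 0.180 × 834.5 = 150.

150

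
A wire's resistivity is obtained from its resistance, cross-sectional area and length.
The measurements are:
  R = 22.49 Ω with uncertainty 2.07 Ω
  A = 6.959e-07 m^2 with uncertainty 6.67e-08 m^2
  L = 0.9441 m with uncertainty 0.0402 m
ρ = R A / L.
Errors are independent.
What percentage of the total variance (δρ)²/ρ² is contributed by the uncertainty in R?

43.5%

(δρ/ρ)² = (1·δR/R)² + (1·δA/A)² + (-1·δL/L)²
  R term: (1×0.0920)² = 0.00847
  A term: (1×0.0958)² = 0.00919
  L term: (-1×0.0426)² = 0.00181
Total = 0.0195. Share from R = 0.00847/0.0195 = 0.435.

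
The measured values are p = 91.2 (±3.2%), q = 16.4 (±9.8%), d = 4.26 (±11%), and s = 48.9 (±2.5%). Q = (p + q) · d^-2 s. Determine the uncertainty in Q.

64.8

Let u = p + q = 108. δu = √(δp² + δq²) = √(8.52 + 2.58) = 3.33, so δu/u = 0.0310.
Q is then a monomial in u, d, s:
δQ/Q = √((δu/u)² + (-2·δd/d)² + (1·δs/s)²) = √(0.000959 + 0.0484 + 0.000625) = 0.224
Q = 290, so δQ = 0.224 × 290 = 64.8.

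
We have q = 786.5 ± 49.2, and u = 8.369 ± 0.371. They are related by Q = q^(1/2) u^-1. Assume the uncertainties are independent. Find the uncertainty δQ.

0.182

Q is a product of powers, so relative uncertainties combine in quadrature:
  (½·δq/q)² = (0.5×0.0626)² = 0.000978;  (-1·δu/u)² = (-1×0.0443)² = 0.00197
δQ/Q = √(0.00294) = 0.0543
Q = 3.351, so δQ = 0.0543 × 3.351 = 0.182.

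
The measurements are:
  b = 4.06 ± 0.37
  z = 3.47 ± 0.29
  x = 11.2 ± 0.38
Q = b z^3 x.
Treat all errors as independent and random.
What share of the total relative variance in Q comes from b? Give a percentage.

11.5%

(δQ/Q)² = (1·δb/b)² + (3·δz/z)² + (1·δx/x)²
  b term: (1×0.0911)² = 0.00831
  z term: (3×0.0836)² = 0.0629
  x term: (1×0.0339)² = 0.00115
Total = 0.0723. Share from b = 0.00831/0.0723 = 0.115.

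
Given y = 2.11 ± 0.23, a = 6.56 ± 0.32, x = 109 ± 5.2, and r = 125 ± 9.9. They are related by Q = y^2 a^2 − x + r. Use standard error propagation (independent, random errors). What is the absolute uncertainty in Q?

47.1

Let p = y^2·a^2 = 192. δp/p = √((2·δy/y)² + (2·δa/a)²) = √(0.0475 + 0.00952) = 0.239, so δp = 45.8.
Q = p − x + r: δQ = √(δp² + δx² + δr²) = √(2090 + 27.0 + 98.0) = 47.1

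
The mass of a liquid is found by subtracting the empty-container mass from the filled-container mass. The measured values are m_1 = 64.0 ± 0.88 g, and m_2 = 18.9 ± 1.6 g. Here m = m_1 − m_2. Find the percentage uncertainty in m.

4.05%

m is a linear combination, so absolute uncertainties add in quadrature:
  (δm_1)² = 0.774;  (δm_2)² = 2.56
δm = √(3.33) = 1.83 g
m = 45.1 g, so δm/m = 1.83/45.1 = 0.0405.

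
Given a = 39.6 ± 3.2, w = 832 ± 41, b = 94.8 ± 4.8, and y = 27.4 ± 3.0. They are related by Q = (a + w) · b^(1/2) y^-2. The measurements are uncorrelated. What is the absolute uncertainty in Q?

Let u = a + w = 872. δu = √(δa² + δw²) = √(10.2 + 1680) = 41.1, so δu/u = 0.0472.
Q is then a monomial in u, b, y:
δQ/Q = √((δu/u)² + (½·δb/b)² + (-2·δy/y)²) = √(0.00223 + 0.000641 + 0.0480) = 0.225
Q = 11.3, so δQ = 0.225 × 11.3 = 2.55.

2.55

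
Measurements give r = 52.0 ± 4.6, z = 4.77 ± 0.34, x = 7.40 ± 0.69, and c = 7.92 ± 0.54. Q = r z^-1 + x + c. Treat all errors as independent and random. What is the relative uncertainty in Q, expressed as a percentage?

5.79%

Let p = r·z^-1 = 10.9. δp/p = √((1·δr/r)² + (-1·δz/z)²) = √(0.00783 + 0.00508) = 0.114, so δp = 1.24.
Q = p + x + c: δQ = √(δp² + δx² + δc²) = √(1.53 + 0.476 + 0.292) = 1.52
Q = 26.2, so δQ/Q = 1.52/26.2 = 0.0579.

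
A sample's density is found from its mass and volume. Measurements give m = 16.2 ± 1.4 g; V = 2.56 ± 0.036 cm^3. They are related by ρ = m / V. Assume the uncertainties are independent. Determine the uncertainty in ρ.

0.554 g/cm^3

Since ρ is a product/quotient, work with relative uncertainties:
  (1·δm/m)² = (1×0.0864)² = 0.00747;  (-1·δV/V)² = (-1×0.0141)² = 0.000198
δρ/ρ = √(0.00767) = 0.0876
ρ = 6.33 g/cm^3, so δρ = 0.0876 × 6.33 = 0.554 g/cm^3.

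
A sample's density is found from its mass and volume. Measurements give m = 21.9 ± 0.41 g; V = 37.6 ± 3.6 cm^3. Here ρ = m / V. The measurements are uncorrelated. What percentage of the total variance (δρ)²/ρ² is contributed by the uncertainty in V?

(δρ/ρ)² = (1·δm/m)² + (-1·δV/V)²
  m term: (1×0.0187)² = 0.000350
  V term: (-1×0.0957)² = 0.00917
Total = 0.00952. Share from V = 0.00917/0.00952 = 0.963.

96.3%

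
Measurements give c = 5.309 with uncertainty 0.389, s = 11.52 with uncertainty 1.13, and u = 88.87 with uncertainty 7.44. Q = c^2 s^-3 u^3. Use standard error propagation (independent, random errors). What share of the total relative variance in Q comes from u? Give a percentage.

36.9%

(δQ/Q)² = (2·δc/c)² + (-3·δs/s)² + (3·δu/u)²
  c term: (2×0.0733)² = 0.0215
  s term: (-3×0.0981)² = 0.0866
  u term: (3×0.0837)² = 0.0631
Total = 0.171. Share from u = 0.0631/0.171 = 0.369.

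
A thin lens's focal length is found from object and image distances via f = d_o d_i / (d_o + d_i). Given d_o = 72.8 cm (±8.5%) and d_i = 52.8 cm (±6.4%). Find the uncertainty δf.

∂f/∂d_o = (d_i/(d_o+d_i))² = 0.177;  ∂f/∂d_i = (d_o/(d_o+d_i))² = 0.336
δf = √((∂f/∂d_o · δd_o)² + (∂f/∂d_i · δd_i)²) = √(1.20 + 1.29) = 1.58 cm

1.58 cm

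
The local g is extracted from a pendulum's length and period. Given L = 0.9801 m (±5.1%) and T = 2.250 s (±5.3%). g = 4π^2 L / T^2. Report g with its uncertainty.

7.643 ± 0.899 m/s^2

Products/powers → add relative errors in quadrature, weighted by exponent:
  (1·δL/L)² = (1×0.0510)² = 0.00260;  (-2·δT/T)² = (-2×0.0530)² = 0.0112
δg/g = √(0.0138) = 0.118
g = 7.643 m/s^2, so δg = 0.118 × 7.643 = 0.899 m/s^2.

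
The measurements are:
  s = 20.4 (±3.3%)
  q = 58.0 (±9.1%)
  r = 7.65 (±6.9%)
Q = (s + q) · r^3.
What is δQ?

Let u = s + q = 78.4. δu = √(δs² + δq²) = √(0.453 + 27.9) = 5.32, so δu/u = 0.0679.
Q is then a monomial in u, r:
δQ/Q = √((δu/u)² + (3·δr/r)²) = √(0.00461 + 0.0428) = 0.218
Q = 35100, so δQ = 0.218 × 35100 = 7650.

7650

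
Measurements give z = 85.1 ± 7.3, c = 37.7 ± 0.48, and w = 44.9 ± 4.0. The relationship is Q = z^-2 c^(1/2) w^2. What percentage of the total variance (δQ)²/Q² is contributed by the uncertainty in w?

51.9%

(δQ/Q)² = (-2·δz/z)² + (½·δc/c)² + (2·δw/w)²
  z term: (-2×0.0858)² = 0.0294
  c term: (0.5×0.0127)² = 4.05e-05
  w term: (2×0.0891)² = 0.0317
Total = 0.0612. Share from w = 0.0317/0.0612 = 0.519.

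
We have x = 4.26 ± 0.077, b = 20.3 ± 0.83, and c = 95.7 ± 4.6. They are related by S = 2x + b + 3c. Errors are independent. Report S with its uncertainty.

316 ± 13.8

Each term contributes (cᵢ δxᵢ)² to (δS)²:
  (2·δx)² = 0.0237;  (δb)² = 0.689;  (3·δc)² = 190
δS = √(191) = 13.8
S = 316.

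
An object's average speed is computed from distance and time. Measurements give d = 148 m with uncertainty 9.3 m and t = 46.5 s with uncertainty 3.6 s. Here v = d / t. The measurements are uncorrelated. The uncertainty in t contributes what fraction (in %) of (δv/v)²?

(δv/v)² = (1·δd/d)² + (-1·δt/t)²
  d term: (1×0.0628)² = 0.00395
  t term: (-1×0.0774)² = 0.00599
Total = 0.00994. Share from t = 0.00599/0.00994 = 0.603.

60.3%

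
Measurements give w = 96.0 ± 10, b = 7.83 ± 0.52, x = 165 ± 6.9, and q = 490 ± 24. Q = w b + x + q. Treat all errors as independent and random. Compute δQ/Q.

Let p = w·b = 752. δp/p = √((1·δw/w)² + (1·δb/b)²) = √(0.0109 + 0.00441) = 0.124, so δp = 92.9.
Q = p + x + q: δQ = √(δp² + δx² + δq²) = √(8620 + 47.6 + 576) = 96.2
Q = 1410, so δQ/Q = 96.2/1410 = 0.0684.

0.0684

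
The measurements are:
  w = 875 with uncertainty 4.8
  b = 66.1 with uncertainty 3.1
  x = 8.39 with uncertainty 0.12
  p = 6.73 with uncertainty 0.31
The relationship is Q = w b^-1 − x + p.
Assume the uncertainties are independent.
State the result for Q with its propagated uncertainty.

11.6 ± 0.708

Let h = w·b^-1 = 13.2. δh/h = √((1·δw/w)² + (-1·δb/b)²) = √(3.01e-05 + 0.00220) = 0.0472, so δh = 0.625.
Q = h − x + p: δQ = √(δh² + δx² + δp²) = √(0.391 + 0.0144 + 0.0961) = 0.708
Q = 11.6.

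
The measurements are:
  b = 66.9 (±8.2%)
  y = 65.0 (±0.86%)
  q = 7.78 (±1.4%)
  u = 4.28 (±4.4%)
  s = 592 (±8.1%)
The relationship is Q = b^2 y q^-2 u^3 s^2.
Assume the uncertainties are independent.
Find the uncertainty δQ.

Each factor contributes (exponent × relative error)² to (δQ/Q)²:
  (2·δb/b)² = (2×0.0820)² = 0.0269;  (1·δy/y)² = (1×0.00860)² = 7.4e-05;  (-2·δq/q)² = (-2×0.0140)² = 0.000784;  (3·δu/u)² = (3×0.0440)² = 0.0174;  (2·δs/s)² = (2×0.0810)² = 0.0262
δQ/Q = √(0.0714) = 0.267
Q = 1.32e+11, so δQ = 0.267 × 1.32e+11 = 3.53e+10.

3.53e+10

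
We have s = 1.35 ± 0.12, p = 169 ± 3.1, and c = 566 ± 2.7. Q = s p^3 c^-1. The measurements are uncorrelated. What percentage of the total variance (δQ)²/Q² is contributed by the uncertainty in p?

27.6%

(δQ/Q)² = (1·δs/s)² + (3·δp/p)² + (-1·δc/c)²
  s term: (1×0.0889)² = 0.00790
  p term: (3×0.0183)² = 0.00303
  c term: (-1×0.00477)² = 2.28e-05
Total = 0.0110. Share from p = 0.00303/0.0110 = 0.276.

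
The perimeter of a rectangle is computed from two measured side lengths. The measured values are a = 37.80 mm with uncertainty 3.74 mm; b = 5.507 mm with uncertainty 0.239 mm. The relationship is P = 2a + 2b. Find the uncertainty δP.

For a sum/difference, combine absolute errors in quadrature:
  (2·δa)² = 56.0;  (2·δb)² = 0.228
δP = √(56.2) = 7.50 mm

7.50 mm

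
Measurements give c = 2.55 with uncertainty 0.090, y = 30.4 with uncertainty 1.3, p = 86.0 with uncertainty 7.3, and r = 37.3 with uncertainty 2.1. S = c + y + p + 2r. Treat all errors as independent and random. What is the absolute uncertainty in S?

8.52

S is a linear combination, so absolute uncertainties add in quadrature:
  (δc)² = 0.00810;  (δy)² = 1.69;  (δp)² = 53.3;  (2·δr)² = 17.6
δS = √(72.6) = 8.52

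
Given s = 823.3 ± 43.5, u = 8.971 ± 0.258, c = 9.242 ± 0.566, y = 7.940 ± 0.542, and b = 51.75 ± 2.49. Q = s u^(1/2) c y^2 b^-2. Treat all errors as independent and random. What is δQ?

99.9

Q is a product of powers, so relative uncertainties combine in quadrature:
  (1·δs/s)² = (1×0.0528)² = 0.00279;  (½·δu/u)² = (0.5×0.0288)² = 0.000207;  (1·δc/c)² = (1×0.0612)² = 0.00375;  (2·δy/y)² = (2×0.0683)² = 0.0186;  (-2·δb/b)² = (-2×0.0481)² = 0.00926
δQ/Q = √(0.0346) = 0.186
Q = 536.5, so δQ = 0.186 × 536.5 = 99.9.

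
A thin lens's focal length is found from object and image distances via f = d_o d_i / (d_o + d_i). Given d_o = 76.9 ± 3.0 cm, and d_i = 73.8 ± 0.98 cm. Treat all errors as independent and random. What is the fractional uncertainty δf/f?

∂f/∂d_o = (d_i/(d_o+d_i))² = 0.240;  ∂f/∂d_i = (d_o/(d_o+d_i))² = 0.260
δf = √((∂f/∂d_o · δd_o)² + (∂f/∂d_i · δd_i)²) = √(0.518 + 0.0651) = 0.763 cm
f = 37.7 cm, so δf/f = 0.763/37.7 = 0.0203.

0.0203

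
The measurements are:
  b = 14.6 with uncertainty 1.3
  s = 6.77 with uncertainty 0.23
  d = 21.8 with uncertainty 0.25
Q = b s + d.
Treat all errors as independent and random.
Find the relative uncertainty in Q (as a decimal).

Let p = b·s = 98.8. δp/p = √((1·δb/b)² + (1·δs/s)²) = √(0.00793 + 0.00115) = 0.0953, so δp = 9.42.
Q = p + d: δQ = √(δp² + δd²) = √(88.7 + 0.0625) = 9.42
Q = 121, so δQ/Q = 9.42/121 = 0.0781.

0.0781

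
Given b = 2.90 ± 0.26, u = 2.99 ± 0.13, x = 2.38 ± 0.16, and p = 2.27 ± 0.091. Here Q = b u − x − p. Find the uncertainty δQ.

Let w = b·u = 8.67. δw/w = √((1·δb/b)² + (1·δu/u)²) = √(0.00804 + 0.00189) = 0.0996, so δw = 0.864.
Q = w − x − p: δQ = √(δw² + δx² + δp²) = √(0.746 + 0.0256 + 0.00828) = 0.883

0.883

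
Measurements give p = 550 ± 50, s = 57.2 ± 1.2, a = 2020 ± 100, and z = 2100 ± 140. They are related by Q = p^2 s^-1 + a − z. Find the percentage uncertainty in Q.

18.9%

Let w = p^2·s^-1 = 5290. δw/w = √((2·δp/p)² + (-1·δs/s)²) = √(0.0331 + 0.000440) = 0.183, so δw = 968.
Q = w + a − z: δQ = √(δw² + δa² + δz²) = √(9.37e+05 + 10000 + 19600) = 983
Q = 5210, so δQ/Q = 983/5210 = 0.189.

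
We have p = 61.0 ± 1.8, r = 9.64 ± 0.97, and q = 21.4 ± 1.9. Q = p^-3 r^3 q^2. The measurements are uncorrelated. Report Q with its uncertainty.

Since Q is a product/quotient, work with relative uncertainties:
  (-3·δp/p)² = (-3×0.0295)² = 0.00784;  (3·δr/r)² = (3×0.101)² = 0.0911;  (2·δq/q)² = (2×0.0888)² = 0.0315
δQ/Q = √(0.130) = 0.361
Q = 1.81, so δQ = 0.361 × 1.81 = 0.653.

1.81 ± 0.653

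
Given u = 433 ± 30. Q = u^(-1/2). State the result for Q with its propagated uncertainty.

0.0481 ± 0.00166

Q ∝ u^(-1/2), so δQ/Q = |−½| · δu/u = 0.5 × 0.0693 = 0.0346.
Q = 0.0481, so δQ = 0.0346 × 0.0481 = 0.00166.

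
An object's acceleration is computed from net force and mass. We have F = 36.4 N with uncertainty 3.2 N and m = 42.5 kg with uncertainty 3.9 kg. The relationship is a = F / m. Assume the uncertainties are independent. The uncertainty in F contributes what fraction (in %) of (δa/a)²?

(δa/a)² = (1·δF/F)² + (-1·δm/m)²
  F term: (1×0.0879)² = 0.00773
  m term: (-1×0.0918)² = 0.00842
Total = 0.0161. Share from F = 0.00773/0.0161 = 0.479.

47.9%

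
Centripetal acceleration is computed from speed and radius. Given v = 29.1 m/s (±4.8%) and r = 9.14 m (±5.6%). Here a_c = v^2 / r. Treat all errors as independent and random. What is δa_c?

10.3 m/s^2

a_c is a product of powers, so relative uncertainties combine in quadrature:
  (2·δv/v)² = (2×0.0480)² = 0.00922;  (-1·δr/r)² = (-1×0.0560)² = 0.00314
δa_c/a_c = √(0.0124) = 0.111
a_c = 92.6 m/s^2, so δa_c = 0.111 × 92.6 = 10.3 m/s^2.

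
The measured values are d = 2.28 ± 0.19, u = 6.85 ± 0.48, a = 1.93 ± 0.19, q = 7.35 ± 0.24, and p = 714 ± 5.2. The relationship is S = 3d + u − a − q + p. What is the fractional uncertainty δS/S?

For a sum/difference, combine absolute errors in quadrature:
  (3·δd)² = 0.325;  (δu)² = 0.230;  (δa)² = 0.0361;  (δq)² = 0.0576;  (δp)² = 27.0
δS = √(27.7) = 5.26
S = 718, so δS/S = 5.26/718 = 0.00732.

0.00732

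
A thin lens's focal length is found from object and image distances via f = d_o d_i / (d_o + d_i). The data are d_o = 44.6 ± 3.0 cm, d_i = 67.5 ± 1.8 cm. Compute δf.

1.12 cm

∂f/∂d_o = (d_i/(d_o+d_i))² = 0.363;  ∂f/∂d_i = (d_o/(d_o+d_i))² = 0.158
δf = √((∂f/∂d_o · δd_o)² + (∂f/∂d_i · δd_i)²) = √(1.18 + 0.0812) = 1.12 cm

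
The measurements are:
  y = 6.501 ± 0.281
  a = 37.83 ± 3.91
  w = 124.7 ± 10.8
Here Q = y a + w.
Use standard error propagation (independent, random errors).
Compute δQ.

Let p = y·a = 245.9. δp/p = √((1·δy/y)² + (1·δa/a)²) = √(0.00187 + 0.0107) = 0.112, so δp = 27.6.
Q = p + w: δQ = √(δp² + δw²) = √(759 + 117) = 29.6

29.6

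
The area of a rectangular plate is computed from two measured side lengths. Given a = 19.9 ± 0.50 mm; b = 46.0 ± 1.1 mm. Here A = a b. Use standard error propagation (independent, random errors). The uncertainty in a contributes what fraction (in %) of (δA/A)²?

(δA/A)² = (1·δa/a)² + (1·δb/b)²
  a term: (1×0.0251)² = 0.000631
  b term: (1×0.0239)² = 0.000572
Total = 0.00120. Share from a = 0.000631/0.00120 = 0.525.

52.5%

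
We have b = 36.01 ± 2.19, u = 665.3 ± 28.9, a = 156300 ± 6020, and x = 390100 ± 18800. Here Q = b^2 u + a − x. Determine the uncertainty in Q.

Let p = b^2·u = 862700. δp/p = √((2·δb/b)² + (1·δu/u)²) = √(0.0148 + 0.00189) = 0.129, so δp = 1.11e+05.
Q = p + a − x: δQ = √(δp² + δa² + δx²) = √(1.24e+10 + 3.62e+07 + 3.53e+08) = 1.13e+05

1.13e+05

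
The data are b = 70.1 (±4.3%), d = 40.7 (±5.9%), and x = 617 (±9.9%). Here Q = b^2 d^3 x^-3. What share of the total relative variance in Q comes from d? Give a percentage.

(δQ/Q)² = (2·δb/b)² + (3·δd/d)² + (-3·δx/x)²
  b term: (2×0.0430)² = 0.00740
  d term: (3×0.0590)² = 0.0313
  x term: (-3×0.0990)² = 0.0882
Total = 0.127. Share from d = 0.0313/0.127 = 0.247.

24.7%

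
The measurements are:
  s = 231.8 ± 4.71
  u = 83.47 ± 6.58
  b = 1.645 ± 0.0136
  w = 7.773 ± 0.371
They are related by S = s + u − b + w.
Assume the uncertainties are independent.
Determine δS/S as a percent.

S is a linear combination, so absolute uncertainties add in quadrature:
  (δs)² = 22.2;  (δu)² = 43.3;  (δb)² = 0.000185;  (δw)² = 0.138
δS = √(65.6) = 8.10
S = 321.4, so δS/S = 8.10/321.4 = 0.0252.

2.52%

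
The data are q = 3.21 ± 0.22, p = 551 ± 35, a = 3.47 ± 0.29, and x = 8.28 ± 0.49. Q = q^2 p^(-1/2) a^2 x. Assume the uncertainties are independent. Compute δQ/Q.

0.226

Each factor contributes (exponent × relative error)² to (δQ/Q)²:
  (2·δq/q)² = (2×0.0685)² = 0.0188;  (−½·δp/p)² = (-0.5×0.0635)² = 0.00101;  (2·δa/a)² = (2×0.0836)² = 0.0279;  (1·δx/x)² = (1×0.0592)² = 0.00350
δQ/Q = √(0.0512) = 0.226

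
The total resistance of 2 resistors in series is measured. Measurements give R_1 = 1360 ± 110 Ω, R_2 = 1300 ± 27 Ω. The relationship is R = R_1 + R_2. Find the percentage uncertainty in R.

Each term contributes (cᵢ δxᵢ)² to (δR)²:
  (δR_1)² = 12100;  (δR_2)² = 729
δR = √(12800) = 113 Ω
R = 2660 Ω, so δR/R = 113/2660 = 0.0426.

4.26%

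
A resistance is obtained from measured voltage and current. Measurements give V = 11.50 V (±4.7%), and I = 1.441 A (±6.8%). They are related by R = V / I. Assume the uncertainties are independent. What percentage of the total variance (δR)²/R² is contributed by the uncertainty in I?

67.7%

(δR/R)² = (1·δV/V)² + (-1·δI/I)²
  V term: (1×0.0470)² = 0.00221
  I term: (-1×0.0680)² = 0.00462
Total = 0.00683. Share from I = 0.00462/0.00683 = 0.677.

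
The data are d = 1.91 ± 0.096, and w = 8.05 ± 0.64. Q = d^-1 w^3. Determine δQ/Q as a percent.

24.4%

Q is a product of powers, so relative uncertainties combine in quadrature:
  (-1·δd/d)² = (-1×0.0503)² = 0.00253;  (3·δw/w)² = (3×0.0795)² = 0.0569
δQ/Q = √(0.0594) = 0.244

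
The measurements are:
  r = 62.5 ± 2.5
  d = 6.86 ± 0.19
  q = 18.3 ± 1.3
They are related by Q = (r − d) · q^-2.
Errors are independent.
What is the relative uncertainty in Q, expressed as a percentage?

Let u = r − d = 55.6. δu = √(δr² + δd²) = √(6.25 + 0.0361) = 2.51, so δu/u = 0.0451.
Q is then a monomial in u, q:
δQ/Q = √((δu/u)² + (-2·δq/q)²) = √(0.00203 + 0.0202) = 0.149

14.9%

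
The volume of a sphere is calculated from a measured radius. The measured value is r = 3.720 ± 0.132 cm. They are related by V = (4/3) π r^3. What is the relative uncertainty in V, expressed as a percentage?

Since V is a product/quotient, work with relative uncertainties:
  (3·δr/r)² = (3×0.0355)² = 0.0113
δV/V = √(0.0113) = 0.106

10.6%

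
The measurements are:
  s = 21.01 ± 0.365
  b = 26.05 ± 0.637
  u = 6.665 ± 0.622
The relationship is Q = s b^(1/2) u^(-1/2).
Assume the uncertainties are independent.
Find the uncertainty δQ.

Each factor contributes (exponent × relative error)² to (δQ/Q)²:
  (1·δs/s)² = (1×0.0174)² = 0.000302;  (½·δb/b)² = (0.5×0.0245)² = 0.000149;  (−½·δu/u)² = (-0.5×0.0933)² = 0.00218
δQ/Q = √(0.00263) = 0.0513
Q = 41.54, so δQ = 0.0513 × 41.54 = 2.13.

2.13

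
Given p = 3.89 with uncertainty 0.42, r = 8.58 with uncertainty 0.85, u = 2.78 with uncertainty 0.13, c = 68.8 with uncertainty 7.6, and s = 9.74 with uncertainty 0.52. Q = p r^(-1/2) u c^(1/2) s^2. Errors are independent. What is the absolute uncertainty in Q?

509

Since Q is a product/quotient, work with relative uncertainties:
  (1·δp/p)² = (1×0.108)² = 0.0117;  (−½·δr/r)² = (-0.5×0.0991)² = 0.00245;  (1·δu/u)² = (1×0.0468)² = 0.00219;  (½·δc/c)² = (0.5×0.110)² = 0.00305;  (2·δs/s)² = (2×0.0534)² = 0.0114
δQ/Q = √(0.0307) = 0.175
Q = 2910, so δQ = 0.175 × 2910 = 509.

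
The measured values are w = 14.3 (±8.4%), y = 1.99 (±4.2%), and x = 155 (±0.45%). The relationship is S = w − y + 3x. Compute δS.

2.41

Absolute uncertainties add in quadrature for a linear combination:
  (δw)² = 1.44;  (δy)² = 0.00699;  (3·δx)² = 4.38
δS = √(5.83) = 2.41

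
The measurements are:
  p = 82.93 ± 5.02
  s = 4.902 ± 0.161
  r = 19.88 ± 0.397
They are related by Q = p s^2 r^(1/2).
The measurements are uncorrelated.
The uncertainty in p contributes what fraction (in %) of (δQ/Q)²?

45.4%

(δQ/Q)² = (1·δp/p)² + (2·δs/s)² + (½·δr/r)²
  p term: (1×0.0605)² = 0.00366
  s term: (2×0.0328)² = 0.00431
  r term: (0.5×0.0200)² = 9.97e-05
Total = 0.00808. Share from p = 0.00366/0.00808 = 0.454.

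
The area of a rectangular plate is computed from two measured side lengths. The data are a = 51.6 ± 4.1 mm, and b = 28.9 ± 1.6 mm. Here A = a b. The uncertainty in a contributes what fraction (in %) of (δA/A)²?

67.3%

(δA/A)² = (1·δa/a)² + (1·δb/b)²
  a term: (1×0.0795)² = 0.00631
  b term: (1×0.0554)² = 0.00307
Total = 0.00938. Share from a = 0.00631/0.00938 = 0.673.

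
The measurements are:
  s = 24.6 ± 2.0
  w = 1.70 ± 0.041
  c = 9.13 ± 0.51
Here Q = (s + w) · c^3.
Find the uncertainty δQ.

3680

Let u = s + w = 26.3. δu = √(δs² + δw²) = √(4.00 + 0.00168) = 2.00, so δu/u = 0.0761.
Q is then a monomial in u, c:
δQ/Q = √((δu/u)² + (3·δc/c)²) = √(0.00579 + 0.0281) = 0.184
Q = 20000, so δQ = 0.184 × 20000 = 3680.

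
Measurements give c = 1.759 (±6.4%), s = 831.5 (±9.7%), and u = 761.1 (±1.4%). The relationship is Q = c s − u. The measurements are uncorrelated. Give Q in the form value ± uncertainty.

Let p = c·s = 1463. δp/p = √((1·δc/c)² + (1·δs/s)²) = √(0.00410 + 0.00941) = 0.116, so δp = 170.
Q = p − u: δQ = √(δp² + δu²) = √(28900 + 114) = 170
Q = 701.5.

701.5 ± 170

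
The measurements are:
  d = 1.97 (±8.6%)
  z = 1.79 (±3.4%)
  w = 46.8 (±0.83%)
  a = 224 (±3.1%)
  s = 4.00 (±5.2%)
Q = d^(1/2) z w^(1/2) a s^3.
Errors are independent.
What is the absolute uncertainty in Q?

41500

Since Q is a product/quotient, work with relative uncertainties:
  (½·δd/d)² = (0.5×0.0860)² = 0.00185;  (1·δz/z)² = (1×0.0340)² = 0.00116;  (½·δw/w)² = (0.5×0.00830)² = 1.72e-05;  (1·δa/a)² = (1×0.0310)² = 0.000961;  (3·δs/s)² = (3×0.0520)² = 0.0243
δQ/Q = √(0.0283) = 0.168
Q = 2.46e+05, so δQ = 0.168 × 2.46e+05 = 41500.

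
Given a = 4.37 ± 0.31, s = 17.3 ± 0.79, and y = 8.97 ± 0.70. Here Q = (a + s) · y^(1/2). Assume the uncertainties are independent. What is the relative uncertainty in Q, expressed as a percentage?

Let u = a + s = 21.7. δu = √(δa² + δs²) = √(0.0961 + 0.624) = 0.849, so δu/u = 0.0392.
Q is then a monomial in u, y:
δQ/Q = √((δu/u)² + (½·δy/y)²) = √(0.00153 + 0.00152) = 0.0553

5.53%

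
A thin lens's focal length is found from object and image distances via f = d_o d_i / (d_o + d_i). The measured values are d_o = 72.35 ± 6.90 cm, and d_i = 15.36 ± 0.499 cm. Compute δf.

∂f/∂d_o = (d_i/(d_o+d_i))² = 0.0307;  ∂f/∂d_i = (d_o/(d_o+d_i))² = 0.680
δf = √((∂f/∂d_o · δd_o)² + (∂f/∂d_i · δd_i)²) = √(0.0448 + 0.115) = 0.400 cm

0.400 cm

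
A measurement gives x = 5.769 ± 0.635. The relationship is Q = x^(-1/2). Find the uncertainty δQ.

Q ∝ x^(-1/2), so δQ/Q = |−½| · δx/x = 0.5 × 0.110 = 0.0550.
Q = 0.4163, so δQ = 0.0550 × 0.4163 = 0.0229.

0.0229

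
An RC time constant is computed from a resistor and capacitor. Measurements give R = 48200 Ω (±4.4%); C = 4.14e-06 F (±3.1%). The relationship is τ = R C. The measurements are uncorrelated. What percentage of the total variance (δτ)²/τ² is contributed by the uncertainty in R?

(δτ/τ)² = (1·δR/R)² + (1·δC/C)²
  R term: (1×0.0440)² = 0.00194
  C term: (1×0.0310)² = 0.000961
Total = 0.00290. Share from R = 0.00194/0.00290 = 0.668.

66.8%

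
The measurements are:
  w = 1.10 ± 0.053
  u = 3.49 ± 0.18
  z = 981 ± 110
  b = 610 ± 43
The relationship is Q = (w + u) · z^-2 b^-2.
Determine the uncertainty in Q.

3.44e-12

Let h = w + u = 4.59. δh = √(δw² + δu²) = √(0.00281 + 0.0324) = 0.188, so δh/h = 0.0409.
Q is then a monomial in h, z, b:
δQ/Q = √((δh/h)² + (-2·δz/z)² + (-2·δb/b)²) = √(0.00167 + 0.0503 + 0.0199) = 0.268
Q = 1.28e-11, so δQ = 0.268 × 1.28e-11 = 3.44e-12.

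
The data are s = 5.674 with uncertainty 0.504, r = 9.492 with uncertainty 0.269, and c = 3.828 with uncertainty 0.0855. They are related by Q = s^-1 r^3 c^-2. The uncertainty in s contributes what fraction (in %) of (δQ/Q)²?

46.1%

(δQ/Q)² = (-1·δs/s)² + (3·δr/r)² + (-2·δc/c)²
  s term: (-1×0.0888)² = 0.00789
  r term: (3×0.0283)² = 0.00723
  c term: (-2×0.0223)² = 0.00200
Total = 0.0171. Share from s = 0.00789/0.0171 = 0.461.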